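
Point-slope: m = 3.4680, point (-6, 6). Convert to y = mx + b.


y - 6 = 3.4680(x + 6)
y = 3.4680x + 6 - 3.4680*(-6)
y = 3.4680x + 26.8080

y = 3.4680x + 26.8080


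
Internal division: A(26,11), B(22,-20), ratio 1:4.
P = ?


Px = (1*22 + 4*26)/5 = 126/5 = 25.2000
Py = (1*(-20) + 4*11)/5 = 24/5 = 4.8000

P = (25.2000, 4.8000)


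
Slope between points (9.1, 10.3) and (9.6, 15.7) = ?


dy = 15.7 - 10.3 = 5.4
dx = 9.6 - 9.1 = 0.5
m = 5.4/0.5 = 10.8000

m = 10.8000


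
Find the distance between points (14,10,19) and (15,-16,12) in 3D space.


dx=1, dy=-26, dz=-7
d = sqrt(1+676+49) = sqrt(726) = 26.9444

26.9444


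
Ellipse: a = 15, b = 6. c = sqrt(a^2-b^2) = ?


c^2 = 15^2 - 6^2 = 225 - 36 = 189
c = sqrt(189) = 13.7477

c = 13.7477


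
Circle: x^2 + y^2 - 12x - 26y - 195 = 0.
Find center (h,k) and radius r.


h = -D/2 = 12/2 = 6
k = -E/2 = 26/2 = 13
r^2 = h^2 + k^2 - F = 36 + 169 + 195 = 400
r = 20

Center (6, 13), radius = 20


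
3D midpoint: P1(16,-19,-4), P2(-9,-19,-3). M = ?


Mx = (16- 9)/2 = 3.5000
My = (-19- 19)/2 = -19.0000
Mz = (-4- 3)/2 = -3.5000

M = (3.5000, -19.0000, -3.5000)


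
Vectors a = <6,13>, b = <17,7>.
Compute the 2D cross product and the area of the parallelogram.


cross = 6*7 - 13*17 = 42 - 221 = -179
Parallelogram area = |-179| = 179

cross = -179, parallelogram area = 179


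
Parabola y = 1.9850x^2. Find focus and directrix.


a = 1.9850
1/(4a) = 0.1259
Focus = (0, 0.1259)
Directrix: y = -0.1259

Focus = (0, 0.1259), Directrix: y = -0.1259


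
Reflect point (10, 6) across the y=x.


Reflection rule for y=x: (y, x)
(10, 6) -> (6, 10)

(6, 10)


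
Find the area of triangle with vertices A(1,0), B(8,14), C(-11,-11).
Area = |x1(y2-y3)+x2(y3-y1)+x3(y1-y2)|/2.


1*(14+ 11) = 25
8*(-11-0) = -88
-11*(0-14) = 154
sum = 91
Area = |91|/2 = 45.5000

45.5000 sq units


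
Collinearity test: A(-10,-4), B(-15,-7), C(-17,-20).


-10*(-7+ 20) - 15*(-20+ 4) - 17*(-4+ 7)
= -130 + 240 - 51 = 59

No, not collinear (determinant = 59)


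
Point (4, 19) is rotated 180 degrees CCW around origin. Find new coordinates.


cos(180) = -1, sin(180) = 0
x' = 4*(-1) - 19*0 = -4
y' = 4*0 + 19*(-1) = -19

(-4, -19)


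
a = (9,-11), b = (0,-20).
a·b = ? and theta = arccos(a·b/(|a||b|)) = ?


a·b = 9*0 - 11*(-20) = 0 + 220 = 220
|a| = sqrt(81+121) = 14.2127
|b| = sqrt(0+400) = 20.0000
cos(theta) = 220/(sqrt(202)*sqrt(400)) = 220/sqrt(80800) = 0.773957
theta = arccos(220/sqrt(80800)) = 39.2894 degrees

a·b = 220, theta = 39.2894 deg


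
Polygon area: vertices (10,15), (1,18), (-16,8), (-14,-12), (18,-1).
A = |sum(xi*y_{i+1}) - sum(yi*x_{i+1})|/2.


sum(xi*y_{i+1}) = 10*18 + 1*8 - 16*(-12) - 14*(-1) + 18*15 = 664
sum(yi*x_{i+1}) = 15*1 + 18*(-16) + 8*(-14) - 12*18 - 1*10 = -611
Area = |664 + 611|/2 = 1275/2 = 637.5000

637.5000 sq units


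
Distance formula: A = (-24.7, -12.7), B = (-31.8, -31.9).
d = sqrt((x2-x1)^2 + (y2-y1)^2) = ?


dx = -31.8 + 24.7 = -7.1
dy = -31.9 + 12.7 = -19.2
d = sqrt(50.41 + 368.64) = sqrt(419.05) = 20.4707

20.4707


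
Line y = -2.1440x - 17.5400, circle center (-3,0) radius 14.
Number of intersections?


Substitute y = -2.1440x - 17.5400: (x+ 3)^2 + (-2.1440x- 17.5400-0)^2 = 196
Expand to Ax^2 + Bx + C = 0, where b-k = -17.54
A = 1+m^2 = 5.596736
B = 2(m(b-k) - h) = 2(-2.1440*(-17.54) + 3) = 81.21152
C = h^2 + (b-k)^2 - r^2 = 9 + 307.6516 - 196 = 120.6516
disc = B^2-4AC = 6595.3110 - 2701.0206 = 3894.2904
disc > 0

2 intersection points


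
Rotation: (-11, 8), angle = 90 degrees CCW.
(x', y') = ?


cos(90) = 0, sin(90) = 1
x' = -11*0 - 8*1 = -8
y' = -11*1 + 8*0 = -11

(-8, -11)


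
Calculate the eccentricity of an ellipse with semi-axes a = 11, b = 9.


c = sqrt(121-81) = sqrt(40) = 6.3246
e = c/a = sqrt(40)/11 = 0.5750

e = 0.5750


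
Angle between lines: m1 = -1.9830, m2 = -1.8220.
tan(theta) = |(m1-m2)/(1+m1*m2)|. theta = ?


m1-m2 = -0.161
1+m1*m2 = 4.613026
tan(theta) = |-0.161/4.613026| = 0.034901
theta = arctan(|-0.161/4.613026|) = 1.9989 degrees (acute angle)

1.9989 degrees


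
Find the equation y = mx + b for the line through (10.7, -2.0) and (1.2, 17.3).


m = (19.3)/(-9.5) = -2.0316
b = y1 - m*x1 = -2.0 - (19.3*10.7)/(-9.5) = -2.0 + 21.7379 = 19.7379

y = -2.0316x + 19.7379


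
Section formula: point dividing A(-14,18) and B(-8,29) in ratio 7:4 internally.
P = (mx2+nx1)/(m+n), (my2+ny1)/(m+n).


Px = (7*(-8) + 4*(-14))/11 = -112/11 = -10.1818
Py = (7*29 + 4*18)/11 = 275/11 = 25.0000

P = (-10.1818, 25.0000)


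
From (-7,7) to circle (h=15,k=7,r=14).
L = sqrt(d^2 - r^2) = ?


d = sqrt((-7-15)^2 + (7-7)^2) = sqrt(484+0) = 22.0000
L = sqrt(484.0000 - 196) = sqrt(288.0000) = 16.9706

16.9706


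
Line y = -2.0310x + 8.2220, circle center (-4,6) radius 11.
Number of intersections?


Substitute y = -2.0310x + 8.2220: (x+ 4)^2 + (-2.0310x+8.2220-6)^2 = 121
Expand to Ax^2 + Bx + C = 0, where b-k = 2.222
A = 1+m^2 = 5.124961
B = 2(m(b-k) - h) = 2(-2.0310*2.222 + 4) = -1.025764
C = h^2 + (b-k)^2 - r^2 = 16 + 4.937284 - 121 = -100.062716
disc = B^2-4AC = 1.0522 + 2051.2701 = 2052.3223
disc > 0

2 intersection points


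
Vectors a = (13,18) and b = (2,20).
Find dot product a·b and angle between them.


a·b = 13*2 + 18*20 = 26 + 360 = 386
|a| = sqrt(169+324) = 22.2036
|b| = sqrt(4+400) = 20.0998
cos(theta) = 386/(sqrt(493)*sqrt(404)) = 386/sqrt(199172) = 0.864914
theta = arccos(386/sqrt(199172)) = 30.1271 degrees

a·b = 386, theta = 30.1271 deg


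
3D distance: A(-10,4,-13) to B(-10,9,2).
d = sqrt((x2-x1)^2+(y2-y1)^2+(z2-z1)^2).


dx=0, dy=5, dz=15
d = sqrt(0+25+225) = sqrt(250) = 15.8114

15.8114


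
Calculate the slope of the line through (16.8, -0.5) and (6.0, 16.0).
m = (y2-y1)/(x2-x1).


dy = 16.0 + 0.5 = 16.5
dx = 6.0 - 16.8 = -10.8
m = 16.5/(-10.8) = -1.5278

m = -1.5278


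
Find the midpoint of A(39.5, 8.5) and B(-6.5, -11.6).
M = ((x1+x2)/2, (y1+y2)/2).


Mx = (39.5 - 6.5)/2 = 33.0/2 = 16.5000
My = (8.5 - 11.6)/2 = -3.1/2 = -1.5500

(16.5000, -1.5500)


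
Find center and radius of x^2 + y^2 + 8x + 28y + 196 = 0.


h = -D/2 = -8/2 = -4
k = -E/2 = -28/2 = -14
r^2 = h^2 + k^2 - F = 16 + 196 - 196 = 16
r = 4

Center (-4, -14), radius = 4


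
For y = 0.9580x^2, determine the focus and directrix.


a = 0.9580
1/(4a) = 0.2610
Focus = (0, 0.2610)
Directrix: y = -0.2610

Focus = (0, 0.2610), Directrix: y = -0.2610


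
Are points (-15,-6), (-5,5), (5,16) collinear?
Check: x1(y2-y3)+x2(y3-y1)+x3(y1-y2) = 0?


-15*(5-16) - 5*(16+ 6) + 5*(-6-5)
= 165 - 110 - 55 = 0

Yes, collinear (determinant = 0)


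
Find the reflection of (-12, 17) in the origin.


Reflection rule for origin: (-x, -y)
(-12, 17) -> (12, -17)

(12, -17)


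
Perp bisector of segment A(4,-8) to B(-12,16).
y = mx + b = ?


Midpoint = (-4, 4)
Slope of AB = dy/dx = 24/(-16) = -1.5000
Perp slope = -dx/dy = 16/24 = 0.6667
b = My - (perp slope)*Mx = 4 + (-16*(-4))/24 = 4 + 2.6667 = 6.6667

y = 0.6667x + 6.6667


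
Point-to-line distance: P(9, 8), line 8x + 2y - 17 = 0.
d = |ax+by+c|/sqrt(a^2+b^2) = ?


|8*9 + 2*8 - 17| = |71| = 71
sqrt(64 + 4) = sqrt(68) = 8.2462
d = 71/sqrt(68) = 8.6100

8.6100


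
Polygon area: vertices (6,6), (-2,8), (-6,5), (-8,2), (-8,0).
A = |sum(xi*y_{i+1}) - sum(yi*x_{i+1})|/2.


sum(xi*y_{i+1}) = 6*8 - 2*5 - 6*2 - 8*0 - 8*6 = -22
sum(yi*x_{i+1}) = 6*(-2) + 8*(-6) + 5*(-8) + 2*(-8) + 0*6 = -116
Area = |-22 + 116|/2 = 94/2 = 47.0000

47.0000 sq units


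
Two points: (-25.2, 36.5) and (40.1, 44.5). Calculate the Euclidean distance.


dx = 40.1 + 25.2 = 65.3
dy = 44.5 - 36.5 = 8.0
d = sqrt(4264.09 + 64.0) = sqrt(4328.09) = 65.7882

65.7882


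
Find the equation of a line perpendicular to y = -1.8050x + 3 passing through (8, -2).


Perpendicular slope = -1/m1 = -1/(-1.8050) = 0.5540
b2 = y0 - m2*x0 = -2 + 8/(-1.8050) = -2 - 4.4321 = -6.4321

y = 0.5540x - 6.4321


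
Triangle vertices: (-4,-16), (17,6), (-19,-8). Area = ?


-4*(6+ 8) = -56
17*(-8+ 16) = 136
-19*(-16-6) = 418
sum = 498
Area = |498|/2 = 249.0000

249.0000 sq units


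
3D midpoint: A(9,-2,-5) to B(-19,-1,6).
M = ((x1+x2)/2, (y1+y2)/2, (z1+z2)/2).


Mx = (9- 19)/2 = -5.0000
My = (-2- 1)/2 = -1.5000
Mz = (-5+6)/2 = 0.5000

M = (-5.0000, -1.5000, 0.5000)


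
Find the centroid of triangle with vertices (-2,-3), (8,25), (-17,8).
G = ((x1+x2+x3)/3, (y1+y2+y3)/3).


Gx = (-2+8- 17)/3 = -11/3 = -3.6667
Gy = (-3+25+8)/3 = 30/3 = 10.0000

G = (-3.6667, 10.0000)


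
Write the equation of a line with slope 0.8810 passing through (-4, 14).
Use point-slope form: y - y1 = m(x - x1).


y - 14 = 0.8810(x + 4)
y = 0.8810x + 14 - 0.8810*(-4)
y = 0.8810x + 17.5240

y = 0.8810x + 17.5240


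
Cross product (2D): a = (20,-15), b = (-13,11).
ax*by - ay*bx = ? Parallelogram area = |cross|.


cross = 20*11 + 15*(-13) = 220 - 195 = 25
Parallelogram area = |25| = 25

cross = 25, parallelogram area = 25


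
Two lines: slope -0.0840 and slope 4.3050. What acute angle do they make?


m1-m2 = -4.389
1+m1*m2 = 0.63838
tan(theta) = |-4.389/0.63838| = 6.875215
theta = arctan(|-4.389/0.63838|) = 81.7244 degrees (acute angle)

81.7244 degrees


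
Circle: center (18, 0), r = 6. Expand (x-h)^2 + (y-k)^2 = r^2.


(x-18)^2 + (y-0)^2 = 6^2
D = -2h = -36, E = -2k = 0
F = h^2+k^2-r^2 = 324+0-36 = 288

x^2 + y^2 - 36x + 288 = 0


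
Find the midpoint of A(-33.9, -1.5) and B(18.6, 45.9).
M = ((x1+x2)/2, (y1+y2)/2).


Mx = (-33.9 + 18.6)/2 = -15.3/2 = -7.6500
My = (-1.5 + 45.9)/2 = 44.4/2 = 22.2000

(-7.6500, 22.2000)


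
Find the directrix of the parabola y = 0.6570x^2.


a = 0.6570
1/(4a) = 0.3805
directrix: y = -0.3805 = -0.3805

y = -0.3805


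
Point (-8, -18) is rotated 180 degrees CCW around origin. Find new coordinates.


cos(180) = -1, sin(180) = 0
x' = -8*(-1) + 18*0 = 8
y' = -8*0 - 18*(-1) = 18

(8, 18)


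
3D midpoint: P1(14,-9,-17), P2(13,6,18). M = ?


Mx = (14+13)/2 = 13.5000
My = (-9+6)/2 = -1.5000
Mz = (-17+18)/2 = 0.5000

M = (13.5000, -1.5000, 0.5000)


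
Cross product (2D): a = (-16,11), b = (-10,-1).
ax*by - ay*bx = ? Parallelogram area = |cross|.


cross = -16*(-1) - 11*(-10) = 16 + 110 = 126
Parallelogram area = |126| = 126

cross = 126, parallelogram area = 126


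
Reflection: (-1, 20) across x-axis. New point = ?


Reflection rule for x-axis: (x, -y)
(-1, 20) -> (-1, -20)

(-1, -20)


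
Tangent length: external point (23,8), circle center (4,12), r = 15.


d = sqrt((23-4)^2 + (8-12)^2) = sqrt(361+16) = 19.4165
L = sqrt(377.0000 - 225) = sqrt(152.0000) = 12.3288

12.3288


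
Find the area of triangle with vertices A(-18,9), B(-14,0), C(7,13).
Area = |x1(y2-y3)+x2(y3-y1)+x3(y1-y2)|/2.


-18*(0-13) = 234
-14*(13-9) = -56
7*(9-0) = 63
sum = 241
Area = |241|/2 = 120.5000

120.5000 sq units


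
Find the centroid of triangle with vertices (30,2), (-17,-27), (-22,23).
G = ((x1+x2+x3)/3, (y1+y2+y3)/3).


Gx = (30- 17- 22)/3 = -9/3 = -3.0000
Gy = (2- 27+23)/3 = -2/3 = -0.6667

G = (-3.0000, -0.6667)


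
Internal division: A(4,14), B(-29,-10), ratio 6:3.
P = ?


Px = (6*(-29) + 3*4)/9 = -162/9 = -18.0000
Py = (6*(-10) + 3*14)/9 = -18/9 = -2.0000

P = (-18.0000, -2.0000)


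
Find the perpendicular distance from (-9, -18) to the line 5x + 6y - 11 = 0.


|5*(-9) + 6*(-18) - 11| = |-164| = 164
sqrt(25 + 36) = sqrt(61) = 7.8102
d = 164/sqrt(61) = 20.9980

20.9980


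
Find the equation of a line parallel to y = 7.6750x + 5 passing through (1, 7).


Parallel lines have equal slopes.
m2 = 7.6750
b2 = 7 - 7.6750*1 = -0.6750

y = 7.6750x - 0.6750


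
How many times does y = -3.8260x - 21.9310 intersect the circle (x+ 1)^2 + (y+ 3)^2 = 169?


Substitute y = -3.8260x - 21.9310: (x+ 1)^2 + (-3.8260x- 21.9310+ 3)^2 = 169
Expand to Ax^2 + Bx + C = 0, where b-k = -18.931
A = 1+m^2 = 15.638276
B = 2(m(b-k) - h) = 2(-3.8260*(-18.931) + 1) = 146.860012
C = h^2 + (b-k)^2 - r^2 = 1 + 358.382761 - 169 = 190.382761
disc = B^2-4AC = 21567.8631 - 11909.0326 = 9658.8305
disc > 0

2 intersection points


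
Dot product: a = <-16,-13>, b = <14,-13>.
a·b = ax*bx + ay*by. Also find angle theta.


a·b = -16*14 - 13*(-13) = -224 + 169 = -55
|a| = sqrt(256+169) = 20.6155
|b| = sqrt(196+169) = 19.1050
cos(theta) = -55/(sqrt(425)*sqrt(365)) = -55/sqrt(155125) = -0.139644
theta = arccos(-55/sqrt(155125)) = 98.0272 degrees

a·b = -55, theta = 98.0272 deg


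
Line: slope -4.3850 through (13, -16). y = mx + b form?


y + 16 = -4.3850(x - 13)
y = -4.3850x - 16 + 4.3850*13
y = -4.3850x + 41.0050

y = -4.3850x + 41.0050


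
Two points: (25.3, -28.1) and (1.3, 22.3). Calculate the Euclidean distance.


dx = 1.3 - 25.3 = -24.0
dy = 22.3 + 28.1 = 50.4
d = sqrt(576.0 + 2540.16) = sqrt(3116.16) = 55.8226

55.8226


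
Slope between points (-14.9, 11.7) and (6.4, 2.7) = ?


dy = 2.7 - 11.7 = -9.0
dx = 6.4 + 14.9 = 21.3
m = -9.0/21.3 = -0.4225

m = -0.4225


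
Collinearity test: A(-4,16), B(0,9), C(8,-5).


-4*(9+ 5) + 0*(-5-16) + 8*(16-9)
= -56 + 0 + 56 = 0

Yes, collinear (determinant = 0)


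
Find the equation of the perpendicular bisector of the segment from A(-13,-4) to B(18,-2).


Midpoint = (2.5, -3)
Slope of AB = dy/dx = 2/31 = 0.0645
Perp slope = -dx/dy = -31/2 = -15.5000
b = My - (perp slope)*Mx = -3 + (31*2.5)/2 = -3 + 38.7500 = 35.7500

y = -15.5000x + 35.7500


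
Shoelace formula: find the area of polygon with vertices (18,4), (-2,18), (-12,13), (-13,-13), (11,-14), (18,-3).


sum(xi*y_{i+1}) = 18*18 - 2*13 - 12*(-13) - 13*(-14) + 11*(-3) + 18*4 = 675
sum(yi*x_{i+1}) = 4*(-2) + 18*(-12) + 13*(-13) - 13*11 - 14*18 - 3*18 = -842
Area = |675 + 842|/2 = 1517/2 = 758.5000

758.5000 sq units


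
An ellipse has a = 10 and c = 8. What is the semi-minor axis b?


b^2 = 10^2 - (8)^2 = 100 - 64 = 36
b = sqrt(36) = 6

b = 6


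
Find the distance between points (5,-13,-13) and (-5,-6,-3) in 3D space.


dx=-10, dy=7, dz=10
d = sqrt(100+49+100) = sqrt(249) = 15.7797

15.7797


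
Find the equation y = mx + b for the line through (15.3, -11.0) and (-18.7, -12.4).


m = (-1.4)/(-34.0) = 0.0412
b = y1 - m*x1 = -11.0 - (-1.4*15.3)/(-34.0) = -11.0 - 0.6300 = -11.6300

y = 0.0412x - 11.6300


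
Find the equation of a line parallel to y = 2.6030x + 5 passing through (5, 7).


Parallel lines have equal slopes.
m2 = 2.6030
b2 = 7 - 2.6030*5 = -6.0150

y = 2.6030x - 6.0150


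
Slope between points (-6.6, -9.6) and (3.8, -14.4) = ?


dy = -14.4 + 9.6 = -4.8
dx = 3.8 + 6.6 = 10.4
m = -4.8/10.4 = -0.4615

m = -0.4615


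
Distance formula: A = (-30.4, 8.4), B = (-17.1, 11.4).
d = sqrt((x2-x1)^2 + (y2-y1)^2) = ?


dx = -17.1 + 30.4 = 13.3
dy = 11.4 - 8.4 = 3.0
d = sqrt(176.89 + 9.0) = sqrt(185.89) = 13.6341

13.6341


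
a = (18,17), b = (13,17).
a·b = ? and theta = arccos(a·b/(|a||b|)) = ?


a·b = 18*13 + 17*17 = 234 + 289 = 523
|a| = sqrt(324+289) = 24.7588
|b| = sqrt(169+289) = 21.4009
cos(theta) = 523/(sqrt(613)*sqrt(458)) = 523/sqrt(280754) = 0.987049
theta = arccos(523/sqrt(280754)) = 9.2312 degrees

a·b = 523, theta = 9.2312 deg


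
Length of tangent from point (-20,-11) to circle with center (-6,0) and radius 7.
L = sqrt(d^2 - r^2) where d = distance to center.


d = sqrt((-20+ 6)^2 + (-11-0)^2) = sqrt(196+121) = 17.8045
L = sqrt(317.0000 - 49) = sqrt(268.0000) = 16.3707

16.3707


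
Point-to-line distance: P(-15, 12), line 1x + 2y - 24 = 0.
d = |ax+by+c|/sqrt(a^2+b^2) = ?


|1*(-15) + 2*12 - 24| = |-15| = 15
sqrt(1 + 4) = sqrt(5) = 2.2361
d = 15/sqrt(5) = 6.7082

6.7082


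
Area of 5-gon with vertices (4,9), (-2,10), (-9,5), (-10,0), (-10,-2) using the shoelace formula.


sum(xi*y_{i+1}) = 4*10 - 2*5 - 9*0 - 10*(-2) - 10*9 = -40
sum(yi*x_{i+1}) = 9*(-2) + 10*(-9) + 5*(-10) + 0*(-10) - 2*4 = -166
Area = |-40 + 166|/2 = 126/2 = 63.0000

63.0000 sq units


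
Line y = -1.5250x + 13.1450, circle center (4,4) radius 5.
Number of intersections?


Substitute y = -1.5250x + 13.1450: (x-4)^2 + (-1.5250x+13.1450-4)^2 = 25
Expand to Ax^2 + Bx + C = 0, where b-k = 9.145
A = 1+m^2 = 3.325625
B = 2(m(b-k) - h) = 2(-1.5250*9.145 - 4) = -35.89225
C = h^2 + (b-k)^2 - r^2 = 16 + 83.631025 - 25 = 74.631025
disc = B^2-4AC = 1288.2536 - 992.7792 = 295.4744
disc > 0

2 intersection points


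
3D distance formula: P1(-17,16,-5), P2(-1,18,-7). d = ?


dx=16, dy=2, dz=-2
d = sqrt(256+4+4) = sqrt(264) = 16.2481

16.2481


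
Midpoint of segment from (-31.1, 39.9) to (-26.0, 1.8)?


Mx = (-31.1 - 26.0)/2 = -57.1/2 = -28.5500
My = (39.9 + 1.8)/2 = 41.7/2 = 20.8500

(-28.5500, 20.8500)


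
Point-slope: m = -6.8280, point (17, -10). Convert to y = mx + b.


y + 10 = -6.8280(x - 17)
y = -6.8280x - 10 + 6.8280*17
y = -6.8280x + 106.0760

y = -6.8280x + 106.0760


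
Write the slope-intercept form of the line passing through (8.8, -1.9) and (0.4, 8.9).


m = (10.8)/(-8.4) = -1.2857
b = y1 - m*x1 = -1.9 - (10.8*8.8)/(-8.4) = -1.9 + 11.3143 = 9.4143

y = -1.2857x + 9.4143


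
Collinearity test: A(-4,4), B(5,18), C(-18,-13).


-4*(18+ 13) + 5*(-13-4) - 18*(4-18)
= -124 - 85 + 252 = 43

No, not collinear (determinant = 43)


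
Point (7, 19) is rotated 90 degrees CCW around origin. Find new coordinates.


cos(90) = 0, sin(90) = 1
x' = 7*0 - 19*1 = -19
y' = 7*1 + 19*0 = 7

(-19, 7)


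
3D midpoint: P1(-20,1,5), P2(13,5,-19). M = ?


Mx = (-20+13)/2 = -3.5000
My = (1+5)/2 = 3.0000
Mz = (5- 19)/2 = -7.0000

M = (-3.5000, 3.0000, -7.0000)


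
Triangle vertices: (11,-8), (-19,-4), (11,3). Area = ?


11*(-4-3) = -77
-19*(3+ 8) = -209
11*(-8+ 4) = -44
sum = -330
Area = |-330|/2 = 165.0000

165.0000 sq units


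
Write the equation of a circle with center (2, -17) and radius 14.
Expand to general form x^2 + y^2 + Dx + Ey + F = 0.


(x-2)^2 + (y+ 17)^2 = 14^2
D = -2h = -4, E = -2k = 34
F = h^2+k^2-r^2 = 4+289-196 = 97

x^2 + y^2 - 4x + 34y + 97 = 0


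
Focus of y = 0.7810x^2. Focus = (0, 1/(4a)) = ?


a = 0.7810
4a = 3.1240
focus = (0, 1/3.1240) = (0, 0.3201)

Focus = (0, 0.3201)


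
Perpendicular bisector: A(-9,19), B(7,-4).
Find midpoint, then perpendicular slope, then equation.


Midpoint = (-1, 7.5)
Slope of AB = dy/dx = -23/16 = -1.4375
Perp slope = -dx/dy = 16/23 = 0.6957
b = My - (perp slope)*Mx = 7.5 + (16*(-1))/(-23) = 7.5 + 0.6957 = 8.1957

y = 0.6957x + 8.1957


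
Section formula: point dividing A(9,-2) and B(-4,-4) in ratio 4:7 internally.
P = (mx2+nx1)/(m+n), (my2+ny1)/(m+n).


Px = (4*(-4) + 7*9)/11 = 47/11 = 4.2727
Py = (4*(-4) + 7*(-2))/11 = -30/11 = -2.7273

P = (4.2727, -2.7273)


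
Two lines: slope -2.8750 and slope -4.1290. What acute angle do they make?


m1-m2 = 1.254
1+m1*m2 = 12.870875
tan(theta) = |1.254/12.870875| = 0.097429
theta = arctan(|1.254/12.870875|) = 5.5647 degrees (acute angle)

5.5647 degrees


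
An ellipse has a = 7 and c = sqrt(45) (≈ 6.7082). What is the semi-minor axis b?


b^2 = 7^2 - (sqrt(45))^2 = 49 - 45 = 4
b = sqrt(4) = 2

b = 2


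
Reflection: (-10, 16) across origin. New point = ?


Reflection rule for origin: (-x, -y)
(-10, 16) -> (10, -16)

(10, -16)


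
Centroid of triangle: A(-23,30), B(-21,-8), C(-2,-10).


Gx = (-23- 21- 2)/3 = -46/3 = -15.3333
Gy = (30- 8- 10)/3 = 12/3 = 4.0000

G = (-15.3333, 4.0000)


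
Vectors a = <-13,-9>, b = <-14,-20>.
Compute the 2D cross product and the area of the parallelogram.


cross = -13*(-20) + 9*(-14) = 260 - 126 = 134
Parallelogram area = |134| = 134

cross = 134, parallelogram area = 134


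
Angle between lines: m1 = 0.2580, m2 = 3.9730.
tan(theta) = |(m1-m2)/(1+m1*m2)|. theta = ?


m1-m2 = -3.715
1+m1*m2 = 2.025034
tan(theta) = |-3.715/2.025034| = 1.834537
theta = arctan(|-3.715/2.025034|) = 61.4053 degrees (acute angle)

61.4053 degrees


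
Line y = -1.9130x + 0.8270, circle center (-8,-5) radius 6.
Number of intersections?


Substitute y = -1.9130x + 0.8270: (x+ 8)^2 + (-1.9130x+0.8270+ 5)^2 = 36
Expand to Ax^2 + Bx + C = 0, where b-k = 5.827
A = 1+m^2 = 4.659569
B = 2(m(b-k) - h) = 2(-1.9130*5.827 + 8) = -6.294102
C = h^2 + (b-k)^2 - r^2 = 64 + 33.953929 - 36 = 61.953929
disc = B^2-4AC = 39.6157 - 1154.7144 = -1115.0987
disc < 0

0 intersection points


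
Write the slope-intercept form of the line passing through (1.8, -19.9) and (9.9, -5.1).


m = (14.8)/(8.1) = 1.8272
b = y1 - m*x1 = -19.9 - (14.8*1.8)/(8.1) = -19.9 - 3.2889 = -23.1889

y = 1.8272x - 23.1889


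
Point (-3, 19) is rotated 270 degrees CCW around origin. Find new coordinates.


cos(270) = 0, sin(270) = -1
x' = -3*0 - 19*(-1) = 19
y' = -3*(-1) + 19*0 = 3

(19, 3)


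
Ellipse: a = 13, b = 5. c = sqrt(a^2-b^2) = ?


c^2 = 13^2 - 5^2 = 169 - 25 = 144
c = sqrt(144) = 12.0000

c = 12.0000


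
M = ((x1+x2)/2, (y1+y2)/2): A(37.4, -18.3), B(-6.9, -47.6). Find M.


Mx = (37.4 - 6.9)/2 = 30.5/2 = 15.2500
My = (-18.3 - 47.6)/2 = -65.9/2 = -32.9500

(15.2500, -32.9500)


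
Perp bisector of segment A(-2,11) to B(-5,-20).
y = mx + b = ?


Midpoint = (-3.5, -4.5)
Slope of AB = dy/dx = -31/(-3) = 10.3333
Perp slope = -dx/dy = -3/31 = -0.0968
b = My - (perp slope)*Mx = -4.5 + (-3*(-3.5))/(-31) = -4.5 - 0.3387 = -4.8387

y = -0.0968x - 4.8387


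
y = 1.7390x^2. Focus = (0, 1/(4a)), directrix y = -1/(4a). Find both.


a = 1.7390
1/(4a) = 0.1438
Focus = (0, 0.1438)
Directrix: y = -0.1438

Focus = (0, 0.1438), Directrix: y = -0.1438


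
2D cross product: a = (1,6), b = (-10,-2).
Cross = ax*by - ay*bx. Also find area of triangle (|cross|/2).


cross = 1*(-2) - 6*(-10) = -2 + 60 = 58
Triangle area = |58|/2 = 58/2 = 29.0000

cross = 58, triangle area = 29.0000


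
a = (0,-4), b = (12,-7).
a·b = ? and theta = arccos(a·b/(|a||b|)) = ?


a·b = 0*12 - 4*(-7) = 0 + 28 = 28
|a| = sqrt(0+16) = 4.0000
|b| = sqrt(144+49) = 13.8924
cos(theta) = 28/(sqrt(16)*sqrt(193)) = 28/sqrt(3088) = 0.503871
theta = arccos(28/sqrt(3088)) = 59.7436 degrees

a·b = 28, theta = 59.7436 deg


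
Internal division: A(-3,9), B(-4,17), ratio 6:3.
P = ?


Px = (6*(-4) + 3*(-3))/9 = -33/9 = -3.6667
Py = (6*17 + 3*9)/9 = 129/9 = 14.3333

P = (-3.6667, 14.3333)


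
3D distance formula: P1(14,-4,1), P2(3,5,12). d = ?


dx=-11, dy=9, dz=11
d = sqrt(121+81+121) = sqrt(323) = 17.9722

17.9722


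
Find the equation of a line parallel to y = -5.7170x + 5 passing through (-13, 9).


Parallel lines have equal slopes.
m2 = -5.7170
b2 = 9 + 5.7170*(-13) = -65.3210

y = -5.7170x - 65.3210


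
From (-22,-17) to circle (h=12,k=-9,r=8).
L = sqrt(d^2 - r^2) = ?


d = sqrt((-22-12)^2 + (-17+ 9)^2) = sqrt(1156+64) = 34.9285
L = sqrt(1220.0000 - 64) = sqrt(1156.0000) = 34.0000

34.0000


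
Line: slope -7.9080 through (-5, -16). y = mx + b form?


y + 16 = -7.9080(x + 5)
y = -7.9080x - 16 + 7.9080*(-5)
y = -7.9080x - 55.5400

y = -7.9080x - 55.5400


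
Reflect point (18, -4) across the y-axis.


Reflection rule for y-axis: (-x, y)
(18, -4) -> (-18, -4)

(-18, -4)


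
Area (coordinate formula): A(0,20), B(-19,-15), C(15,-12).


0*(-15+ 12) = 0
-19*(-12-20) = 608
15*(20+ 15) = 525
sum = 1133
Area = |1133|/2 = 566.5000

566.5000 sq units


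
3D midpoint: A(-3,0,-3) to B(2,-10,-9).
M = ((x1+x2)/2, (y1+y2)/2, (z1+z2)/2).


Mx = (-3+2)/2 = -0.5000
My = (0- 10)/2 = -5.0000
Mz = (-3- 9)/2 = -6.0000

M = (-0.5000, -5.0000, -6.0000)


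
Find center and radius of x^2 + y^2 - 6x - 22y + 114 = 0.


h = -D/2 = 6/2 = 3
k = -E/2 = 22/2 = 11
r^2 = h^2 + k^2 - F = 9 + 121 - 114 = 16
r = 4

Center (3, 11), radius = 4


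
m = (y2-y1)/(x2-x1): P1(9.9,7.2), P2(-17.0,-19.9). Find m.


dy = -19.9 - 7.2 = -27.1
dx = -17.0 - 9.9 = -26.9
m = -27.1/(-26.9) = 1.0074

m = 1.0074


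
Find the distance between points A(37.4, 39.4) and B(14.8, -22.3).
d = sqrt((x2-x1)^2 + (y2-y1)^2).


dx = 14.8 - 37.4 = -22.6
dy = -22.3 - 39.4 = -61.7
d = sqrt(510.76 + 3806.89) = sqrt(4317.65) = 65.7088

65.7088


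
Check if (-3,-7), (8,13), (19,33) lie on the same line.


-3*(13-33) + 8*(33+ 7) + 19*(-7-13)
= 60 + 320 - 380 = 0

Yes, collinear (determinant = 0)


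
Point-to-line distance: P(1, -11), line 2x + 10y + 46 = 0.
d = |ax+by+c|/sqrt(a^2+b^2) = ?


|2*1 + 10*(-11) + 46| = |-62| = 62
sqrt(4 + 100) = sqrt(104) = 10.1980
d = 62/sqrt(104) = 6.0796

6.0796


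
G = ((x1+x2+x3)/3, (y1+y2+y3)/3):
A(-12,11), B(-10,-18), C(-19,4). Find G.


Gx = (-12- 10- 19)/3 = -41/3 = -13.6667
Gy = (11- 18+4)/3 = -3/3 = -1.0000

G = (-13.6667, -1.0000)


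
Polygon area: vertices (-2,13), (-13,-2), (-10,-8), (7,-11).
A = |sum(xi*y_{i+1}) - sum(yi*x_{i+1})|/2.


sum(xi*y_{i+1}) = -2*(-2) - 13*(-8) - 10*(-11) + 7*13 = 309
sum(yi*x_{i+1}) = 13*(-13) - 2*(-10) - 8*7 - 11*(-2) = -183
Area = |309 + 183|/2 = 492/2 = 246.0000

246.0000 sq units


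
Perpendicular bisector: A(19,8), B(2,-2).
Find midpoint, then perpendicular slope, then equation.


Midpoint = (10.5, 3)
Slope of AB = dy/dx = -10/(-17) = 0.5882
Perp slope = -dx/dy = -17/10 = -1.7000
b = My - (perp slope)*Mx = 3 + (-17*10.5)/(-10) = 3 + 17.8500 = 20.8500

y = -1.7000x + 20.8500


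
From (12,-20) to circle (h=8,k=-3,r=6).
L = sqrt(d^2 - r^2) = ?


d = sqrt((12-8)^2 + (-20+ 3)^2) = sqrt(16+289) = 17.4642
L = sqrt(305.0000 - 36) = sqrt(269.0000) = 16.4012

16.4012


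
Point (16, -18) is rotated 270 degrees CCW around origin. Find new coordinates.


cos(270) = 0, sin(270) = -1
x' = 16*0 + 18*(-1) = -18
y' = 16*(-1) - 18*0 = -16

(-18, -16)


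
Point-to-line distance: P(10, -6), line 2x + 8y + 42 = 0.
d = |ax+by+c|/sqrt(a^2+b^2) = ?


|2*10 + 8*(-6) + 42| = |14| = 14
sqrt(4 + 64) = sqrt(68) = 8.2462
d = 14/sqrt(68) = 1.6977

1.6977


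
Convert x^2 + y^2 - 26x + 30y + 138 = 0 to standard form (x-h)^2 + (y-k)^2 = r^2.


h = -D/2 = 26/2 = 13
k = -E/2 = -30/2 = -15
r^2 = h^2 + k^2 - F = 169 + 225 - 138 = 256
r = 16

Center (13, -15), radius = 16


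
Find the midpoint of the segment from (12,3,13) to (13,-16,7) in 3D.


Mx = (12+13)/2 = 12.5000
My = (3- 16)/2 = -6.5000
Mz = (13+7)/2 = 10.0000

M = (12.5000, -6.5000, 10.0000)


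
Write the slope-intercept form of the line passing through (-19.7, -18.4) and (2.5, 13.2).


m = (31.6)/(22.2) = 1.4234
b = y1 - m*x1 = -18.4 - (31.6*(-19.7))/(22.2) = -18.4 + 28.0414 = 9.6414

y = 1.4234x + 9.6414


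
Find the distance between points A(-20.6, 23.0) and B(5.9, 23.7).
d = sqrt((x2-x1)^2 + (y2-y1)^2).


dx = 5.9 + 20.6 = 26.5
dy = 23.7 - 23.0 = 0.7
d = sqrt(702.25 + 0.49) = sqrt(702.74) = 26.5092

26.5092


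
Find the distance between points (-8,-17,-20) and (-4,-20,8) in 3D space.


dx=4, dy=-3, dz=28
d = sqrt(16+9+784) = sqrt(809) = 28.4429

28.4429


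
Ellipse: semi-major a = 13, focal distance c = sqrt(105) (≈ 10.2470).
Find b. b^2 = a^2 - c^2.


b^2 = 13^2 - (sqrt(105))^2 = 169 - 105 = 64
b = sqrt(64) = 8

b = 8


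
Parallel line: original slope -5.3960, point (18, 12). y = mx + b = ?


Parallel lines have equal slopes.
m2 = -5.3960
b2 = 12 + 5.3960*18 = 109.1280

y = -5.3960x + 109.1280


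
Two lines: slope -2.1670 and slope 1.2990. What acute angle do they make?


m1-m2 = -3.466
1+m1*m2 = -1.814933
tan(theta) = |-3.466/(-1.814933)| = 1.909712
theta = arctan(|-3.466/(-1.814933)|) = 62.3617 degrees (acute angle)

62.3617 degrees


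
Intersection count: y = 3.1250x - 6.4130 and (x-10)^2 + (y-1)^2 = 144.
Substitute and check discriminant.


Substitute y = 3.1250x - 6.4130: (x-10)^2 + (3.1250x- 6.4130-1)^2 = 144
Expand to Ax^2 + Bx + C = 0, where b-k = -7.413
A = 1+m^2 = 10.765625
B = 2(m(b-k) - h) = 2(3.1250*(-7.413) - 10) = -66.33125
C = h^2 + (b-k)^2 - r^2 = 100 + 54.952569 - 144 = 10.952569
disc = B^2-4AC = 4399.8347 - 471.6450 = 3928.1897
disc > 0

2 intersection points


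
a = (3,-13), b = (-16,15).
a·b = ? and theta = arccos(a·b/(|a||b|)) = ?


a·b = 3*(-16) - 13*15 = -48 - 195 = -243
|a| = sqrt(9+169) = 13.3417
|b| = sqrt(256+225) = 21.9317
cos(theta) = -243/(sqrt(178)*sqrt(481)) = -243/sqrt(85618) = -0.830470
theta = arccos(-243/sqrt(85618)) = 146.1470 degrees

a·b = -243, theta = 146.1470 deg


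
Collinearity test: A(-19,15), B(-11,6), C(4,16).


-19*(6-16) - 11*(16-15) + 4*(15-6)
= 190 - 11 + 36 = 215

No, not collinear (determinant = 215)


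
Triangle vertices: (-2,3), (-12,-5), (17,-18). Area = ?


-2*(-5+ 18) = -26
-12*(-18-3) = 252
17*(3+ 5) = 136
sum = 362
Area = |362|/2 = 181.0000

181.0000 sq units


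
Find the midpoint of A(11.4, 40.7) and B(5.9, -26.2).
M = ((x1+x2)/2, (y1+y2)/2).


Mx = (11.4 + 5.9)/2 = 17.3/2 = 8.6500
My = (40.7 - 26.2)/2 = 14.5/2 = 7.2500

(8.6500, 7.2500)


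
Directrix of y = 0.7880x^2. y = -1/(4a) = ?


a = 0.7880
1/(4a) = 0.3173
directrix: y = -0.3173 = -0.3173

y = -0.3173


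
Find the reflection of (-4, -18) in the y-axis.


Reflection rule for y-axis: (-x, y)
(-4, -18) -> (4, -18)

(4, -18)


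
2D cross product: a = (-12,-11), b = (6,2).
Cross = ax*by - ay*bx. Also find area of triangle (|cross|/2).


cross = -12*2 + 11*6 = -24 + 66 = 42
Triangle area = |42|/2 = 42/2 = 21.0000

cross = 42, triangle area = 21.0000


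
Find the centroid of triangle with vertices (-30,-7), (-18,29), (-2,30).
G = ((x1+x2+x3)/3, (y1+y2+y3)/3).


Gx = (-30- 18- 2)/3 = -50/3 = -16.6667
Gy = (-7+29+30)/3 = 52/3 = 17.3333

G = (-16.6667, 17.3333)


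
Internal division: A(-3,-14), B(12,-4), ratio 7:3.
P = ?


Px = (7*12 + 3*(-3))/10 = 75/10 = 7.5000
Py = (7*(-4) + 3*(-14))/10 = -70/10 = -7.0000

P = (7.5000, -7.0000)


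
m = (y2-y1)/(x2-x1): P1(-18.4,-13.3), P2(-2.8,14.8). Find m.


dy = 14.8 + 13.3 = 28.1
dx = -2.8 + 18.4 = 15.6
m = 28.1/15.6 = 1.8013

m = 1.8013


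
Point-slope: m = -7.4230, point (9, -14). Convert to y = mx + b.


y + 14 = -7.4230(x - 9)
y = -7.4230x - 14 + 7.4230*9
y = -7.4230x + 52.8070

y = -7.4230x + 52.8070


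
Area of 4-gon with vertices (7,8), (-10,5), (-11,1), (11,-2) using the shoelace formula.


sum(xi*y_{i+1}) = 7*5 - 10*1 - 11*(-2) + 11*8 = 135
sum(yi*x_{i+1}) = 8*(-10) + 5*(-11) + 1*11 - 2*7 = -138
Area = |135 + 138|/2 = 273/2 = 136.5000

136.5000 sq units


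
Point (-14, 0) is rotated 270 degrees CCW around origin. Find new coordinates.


cos(270) = 0, sin(270) = -1
x' = -14*0 - 0*(-1) = 0
y' = -14*(-1) + 0*0 = 14

(0, 14)


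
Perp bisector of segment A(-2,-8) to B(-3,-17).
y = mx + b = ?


Midpoint = (-2.5, -12.5)
Slope of AB = dy/dx = -9/(-1) = 9.0000
Perp slope = -dx/dy = -1/9 = -0.1111
b = My - (perp slope)*Mx = -12.5 + (-1*(-2.5))/(-9) = -12.5 - 0.2778 = -12.7778

y = -0.1111x - 12.7778


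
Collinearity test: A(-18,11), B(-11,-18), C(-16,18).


-18*(-18-18) - 11*(18-11) - 16*(11+ 18)
= 648 - 77 - 464 = 107

No, not collinear (determinant = 107)


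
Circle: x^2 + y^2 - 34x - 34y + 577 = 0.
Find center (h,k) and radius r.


h = -D/2 = 34/2 = 17
k = -E/2 = 34/2 = 17
r^2 = h^2 + k^2 - F = 289 + 289 - 577 = 1
r = 1

Center (17, 17), radius = 1


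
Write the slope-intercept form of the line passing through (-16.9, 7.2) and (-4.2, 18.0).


m = (10.8)/(12.7) = 0.8504
b = y1 - m*x1 = 7.2 - (10.8*(-16.9))/(12.7) = 7.2 + 14.3717 = 21.5717

y = 0.8504x + 21.5717


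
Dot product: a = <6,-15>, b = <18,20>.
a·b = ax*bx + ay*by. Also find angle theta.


a·b = 6*18 - 15*20 = 108 - 300 = -192
|a| = sqrt(36+225) = 16.1555
|b| = sqrt(324+400) = 26.9072
cos(theta) = -192/(sqrt(261)*sqrt(724)) = -192/sqrt(188964) = -0.441684
theta = arccos(-192/sqrt(188964)) = 116.2114 degrees

a·b = -192, theta = 116.2114 deg


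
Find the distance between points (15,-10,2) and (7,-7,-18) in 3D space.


dx=-8, dy=3, dz=-20
d = sqrt(64+9+400) = sqrt(473) = 21.7486

21.7486


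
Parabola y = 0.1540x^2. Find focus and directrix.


a = 0.1540
1/(4a) = 1.6234
Focus = (0, 1.6234)
Directrix: y = -1.6234

Focus = (0, 1.6234), Directrix: y = -1.6234


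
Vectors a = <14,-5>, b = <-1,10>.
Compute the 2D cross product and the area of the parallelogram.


cross = 14*10 + 5*(-1) = 140 - 5 = 135
Parallelogram area = |135| = 135

cross = 135, parallelogram area = 135


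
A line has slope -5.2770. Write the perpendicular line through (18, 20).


Perpendicular slope = -1/m1 = -1/(-5.2770) = 0.1895
b2 = y0 - m2*x0 = 20 + 18/(-5.2770) = 20 - 3.4110 = 16.5890

y = 0.1895x + 16.5890


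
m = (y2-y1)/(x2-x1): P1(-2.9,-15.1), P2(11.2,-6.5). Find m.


dy = -6.5 + 15.1 = 8.6
dx = 11.2 + 2.9 = 14.1
m = 8.6/14.1 = 0.6099

m = 0.6099


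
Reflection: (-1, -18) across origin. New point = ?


Reflection rule for origin: (-x, -y)
(-1, -18) -> (1, 18)

(1, 18)


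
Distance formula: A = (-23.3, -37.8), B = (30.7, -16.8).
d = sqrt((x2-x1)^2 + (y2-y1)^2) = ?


dx = 30.7 + 23.3 = 54.0
dy = -16.8 + 37.8 = 21
d = sqrt(2916.0 + 441) = sqrt(3357.0) = 57.9396

57.9396


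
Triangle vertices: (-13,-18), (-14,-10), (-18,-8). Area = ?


-13*(-10+ 8) = 26
-14*(-8+ 18) = -140
-18*(-18+ 10) = 144
sum = 30
Area = |30|/2 = 15.0000

15.0000 sq units


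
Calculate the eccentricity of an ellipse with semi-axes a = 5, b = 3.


c = sqrt(25-9) = sqrt(16) = 4.0000
e = c/a = 4/5 = 0.8000

e = 0.8000


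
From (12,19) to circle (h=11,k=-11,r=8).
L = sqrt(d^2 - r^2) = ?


d = sqrt((12-11)^2 + (19+ 11)^2) = sqrt(1+900) = 30.0167
L = sqrt(901.0000 - 64) = sqrt(837.0000) = 28.9310

28.9310


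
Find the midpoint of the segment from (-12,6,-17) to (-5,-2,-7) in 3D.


Mx = (-12- 5)/2 = -8.5000
My = (6- 2)/2 = 2.0000
Mz = (-17- 7)/2 = -12.0000

M = (-8.5000, 2.0000, -12.0000)


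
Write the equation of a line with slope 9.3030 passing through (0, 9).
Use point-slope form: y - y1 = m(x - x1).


y - 9 = 9.3030(x - 0)
y = 9.3030x + 9 - 9.3030*0
y = 9.3030x + 9.0000

y = 9.3030x + 9.0000


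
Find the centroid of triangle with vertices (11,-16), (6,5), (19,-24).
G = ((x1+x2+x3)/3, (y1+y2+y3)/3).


Gx = (11+6+19)/3 = 36/3 = 12.0000
Gy = (-16+5- 24)/3 = -35/3 = -11.6667

G = (12.0000, -11.6667)


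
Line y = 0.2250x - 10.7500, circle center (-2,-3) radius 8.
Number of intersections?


Substitute y = 0.2250x - 10.7500: (x+ 2)^2 + (0.2250x- 10.7500+ 3)^2 = 64
Expand to Ax^2 + Bx + C = 0, where b-k = -7.75
A = 1+m^2 = 1.050625
B = 2(m(b-k) - h) = 2(0.2250*(-7.75) + 2) = 0.5125
C = h^2 + (b-k)^2 - r^2 = 4 + 60.0625 - 64 = 0.0625
disc = B^2-4AC = 0.2627 - 0.2627 = 0
disc = 0

1 intersection point (tangent)


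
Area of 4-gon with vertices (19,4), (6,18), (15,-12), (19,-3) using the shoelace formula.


sum(xi*y_{i+1}) = 19*18 + 6*(-12) + 15*(-3) + 19*4 = 301
sum(yi*x_{i+1}) = 4*6 + 18*15 - 12*19 - 3*19 = 9
Area = |301 - 9|/2 = 292/2 = 146.0000

146.0000 sq units


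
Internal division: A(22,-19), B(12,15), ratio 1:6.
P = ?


Px = (1*12 + 6*22)/7 = 144/7 = 20.5714
Py = (1*15 + 6*(-19))/7 = -99/7 = -14.1429

P = (20.5714, -14.1429)


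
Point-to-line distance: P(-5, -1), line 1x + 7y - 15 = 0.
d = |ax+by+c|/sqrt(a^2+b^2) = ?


|1*(-5) + 7*(-1) - 15| = |-27| = 27
sqrt(1 + 49) = sqrt(50) = 7.0711
d = 27/sqrt(50) = 3.8184

3.8184


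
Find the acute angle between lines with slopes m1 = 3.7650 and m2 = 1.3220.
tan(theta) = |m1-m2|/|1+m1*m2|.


m1-m2 = 2.443
1+m1*m2 = 5.97733
tan(theta) = |2.443/5.97733| = 0.408711
theta = arctan(|2.443/5.97733|) = 22.2304 degrees (acute angle)

22.2304 degrees


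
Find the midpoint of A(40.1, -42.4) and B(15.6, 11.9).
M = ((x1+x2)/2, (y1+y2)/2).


Mx = (40.1 + 15.6)/2 = 55.7/2 = 27.8500
My = (-42.4 + 11.9)/2 = -30.5/2 = -15.2500

(27.8500, -15.2500)


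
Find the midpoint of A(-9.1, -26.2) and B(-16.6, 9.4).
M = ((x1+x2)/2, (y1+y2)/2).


Mx = (-9.1 - 16.6)/2 = -25.7/2 = -12.8500
My = (-26.2 + 9.4)/2 = -16.8/2 = -8.4000

(-12.8500, -8.4000)


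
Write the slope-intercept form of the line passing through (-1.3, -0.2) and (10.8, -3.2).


m = (-3.0)/(12.1) = -0.2479
b = y1 - m*x1 = -0.2 - (-3.0*(-1.3))/(12.1) = -0.2 - 0.3223 = -0.5223

y = -0.2479x - 0.5223


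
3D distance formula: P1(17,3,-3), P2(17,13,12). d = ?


dx=0, dy=10, dz=15
d = sqrt(0+100+225) = sqrt(325) = 18.0278

18.0278


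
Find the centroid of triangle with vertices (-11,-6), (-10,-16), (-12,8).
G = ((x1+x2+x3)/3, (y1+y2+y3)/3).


Gx = (-11- 10- 12)/3 = -33/3 = -11.0000
Gy = (-6- 16+8)/3 = -14/3 = -4.6667

G = (-11.0000, -4.6667)


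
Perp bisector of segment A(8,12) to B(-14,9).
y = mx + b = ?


Midpoint = (-3, 10.5)
Slope of AB = dy/dx = -3/(-22) = 0.1364
Perp slope = -dx/dy = -22/3 = -7.3333
b = My - (perp slope)*Mx = 10.5 + (-22*(-3))/(-3) = 10.5 - 22.0000 = -11.5000

y = -7.3333x - 11.5000


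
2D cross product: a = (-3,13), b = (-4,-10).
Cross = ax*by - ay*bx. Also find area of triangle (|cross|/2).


cross = -3*(-10) - 13*(-4) = 30 + 52 = 82
Triangle area = |82|/2 = 82/2 = 41.0000

cross = 82, triangle area = 41.0000


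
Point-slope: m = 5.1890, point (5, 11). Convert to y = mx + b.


y - 11 = 5.1890(x - 5)
y = 5.1890x + 11 - 5.1890*5
y = 5.1890x - 14.9450

y = 5.1890x - 14.9450


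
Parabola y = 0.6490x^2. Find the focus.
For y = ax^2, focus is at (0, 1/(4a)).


a = 0.6490
4a = 2.5960
focus = (0, 1/2.5960) = (0, 0.3852)

Focus = (0, 0.3852)


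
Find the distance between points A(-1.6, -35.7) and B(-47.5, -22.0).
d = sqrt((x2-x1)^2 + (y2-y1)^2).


dx = -47.5 + 1.6 = -45.9
dy = -22.0 + 35.7 = 13.7
d = sqrt(2106.81 + 187.69) = sqrt(2294.5) = 47.9009

47.9009


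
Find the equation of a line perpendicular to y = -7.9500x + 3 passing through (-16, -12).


Perpendicular slope = -1/m1 = -1/(-7.9500) = 0.1258
b2 = y0 - m2*x0 = -12 - 16/(-7.9500) = -12 + 2.0126 = -9.9874

y = 0.1258x - 9.9874


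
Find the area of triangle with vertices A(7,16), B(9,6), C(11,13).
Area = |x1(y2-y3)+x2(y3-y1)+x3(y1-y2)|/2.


7*(6-13) = -49
9*(13-16) = -27
11*(16-6) = 110
sum = 34
Area = |34|/2 = 17.0000

17.0000 sq units


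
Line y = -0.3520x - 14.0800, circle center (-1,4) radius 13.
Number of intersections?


Substitute y = -0.3520x - 14.0800: (x+ 1)^2 + (-0.3520x- 14.0800-4)^2 = 169
Expand to Ax^2 + Bx + C = 0, where b-k = -18.08
A = 1+m^2 = 1.123904
B = 2(m(b-k) - h) = 2(-0.3520*(-18.08) + 1) = 14.72832
C = h^2 + (b-k)^2 - r^2 = 1 + 326.8864 - 169 = 158.8864
disc = B^2-4AC = 216.9234 - 714.2922 = -497.3688
disc < 0

0 intersection points


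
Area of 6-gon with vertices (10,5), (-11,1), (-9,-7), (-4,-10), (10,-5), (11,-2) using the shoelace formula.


sum(xi*y_{i+1}) = 10*1 - 11*(-7) - 9*(-10) - 4*(-5) + 10*(-2) + 11*5 = 232
sum(yi*x_{i+1}) = 5*(-11) + 1*(-9) - 7*(-4) - 10*10 - 5*11 - 2*10 = -211
Area = |232 + 211|/2 = 443/2 = 221.5000

221.5000 sq units


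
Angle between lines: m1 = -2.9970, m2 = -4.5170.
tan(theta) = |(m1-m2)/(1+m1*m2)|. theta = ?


m1-m2 = 1.52
1+m1*m2 = 14.537449
tan(theta) = |1.52/14.537449| = 0.104558
theta = arctan(|1.52/14.537449|) = 5.9690 degrees (acute angle)

5.9690 degrees


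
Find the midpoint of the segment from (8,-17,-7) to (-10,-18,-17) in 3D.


Mx = (8- 10)/2 = -1.0000
My = (-17- 18)/2 = -17.5000
Mz = (-7- 17)/2 = -12.0000

M = (-1.0000, -17.5000, -12.0000)


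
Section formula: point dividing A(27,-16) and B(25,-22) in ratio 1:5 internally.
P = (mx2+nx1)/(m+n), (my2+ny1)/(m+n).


Px = (1*25 + 5*27)/6 = 160/6 = 26.6667
Py = (1*(-22) + 5*(-16))/6 = -102/6 = -17.0000

P = (26.6667, -17.0000)


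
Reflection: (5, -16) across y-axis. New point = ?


Reflection rule for y-axis: (-x, y)
(5, -16) -> (-5, -16)

(-5, -16)


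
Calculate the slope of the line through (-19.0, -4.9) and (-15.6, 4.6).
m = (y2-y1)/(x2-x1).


dy = 4.6 + 4.9 = 9.5
dx = -15.6 + 19.0 = 3.4
m = 9.5/3.4 = 2.7941

m = 2.7941
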